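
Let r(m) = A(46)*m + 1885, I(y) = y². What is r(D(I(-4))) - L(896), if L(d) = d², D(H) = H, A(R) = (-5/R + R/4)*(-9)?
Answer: -18459141/23 ≈ -8.0257e+5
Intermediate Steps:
A(R) = 45/R - 9*R/4 (A(R) = (-5/R + R*(¼))*(-9) = (-5/R + R/4)*(-9) = 45/R - 9*R/4)
r(m) = 1885 - 2358*m/23 (r(m) = (45/46 - 9/4*46)*m + 1885 = (45*(1/46) - 207/2)*m + 1885 = (45/46 - 207/2)*m + 1885 = -2358*m/23 + 1885 = 1885 - 2358*m/23)
r(D(I(-4))) - L(896) = (1885 - 2358/23*(-4)²) - 1*896² = (1885 - 2358/23*16) - 1*802816 = (1885 - 37728/23) - 802816 = 5627/23 - 802816 = -18459141/23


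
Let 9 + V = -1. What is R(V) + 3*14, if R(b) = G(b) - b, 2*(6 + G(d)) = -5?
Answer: 87/2 ≈ 43.500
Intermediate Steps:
V = -10 (V = -9 - 1 = -10)
G(d) = -17/2 (G(d) = -6 + (½)*(-5) = -6 - 5/2 = -17/2)
R(b) = -17/2 - b
R(V) + 3*14 = (-17/2 - 1*(-10)) + 3*14 = (-17/2 + 10) + 42 = 3/2 + 42 = 87/2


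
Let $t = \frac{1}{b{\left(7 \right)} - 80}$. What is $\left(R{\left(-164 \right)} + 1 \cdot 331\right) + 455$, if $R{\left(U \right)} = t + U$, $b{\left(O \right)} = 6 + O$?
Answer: $\frac{41673}{67} \approx 621.99$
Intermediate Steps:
$t = - \frac{1}{67}$ ($t = \frac{1}{\left(6 + 7\right) - 80} = \frac{1}{13 - 80} = \frac{1}{-67} = - \frac{1}{67} \approx -0.014925$)
$R{\left(U \right)} = - \frac{1}{67} + U$
$\left(R{\left(-164 \right)} + 1 \cdot 331\right) + 455 = \left(\left(- \frac{1}{67} - 164\right) + 1 \cdot 331\right) + 455 = \left(- \frac{10989}{67} + 331\right) + 455 = \frac{11188}{67} + 455 = \frac{41673}{67}$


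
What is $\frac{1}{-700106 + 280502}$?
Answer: $- \frac{1}{419604} \approx -2.3832 \cdot 10^{-6}$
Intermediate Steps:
$\frac{1}{-700106 + 280502} = \frac{1}{-419604} = - \frac{1}{419604}$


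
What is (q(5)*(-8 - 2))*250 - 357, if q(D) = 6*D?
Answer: -75357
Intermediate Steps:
(q(5)*(-8 - 2))*250 - 357 = ((6*5)*(-8 - 2))*250 - 357 = (30*(-10))*250 - 357 = -300*250 - 357 = -75000 - 357 = -75357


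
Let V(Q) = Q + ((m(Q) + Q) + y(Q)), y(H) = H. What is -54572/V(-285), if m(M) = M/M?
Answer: 3898/61 ≈ 63.902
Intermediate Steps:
m(M) = 1
V(Q) = 1 + 3*Q (V(Q) = Q + ((1 + Q) + Q) = Q + (1 + 2*Q) = 1 + 3*Q)
-54572/V(-285) = -54572/(1 + 3*(-285)) = -54572/(1 - 855) = -54572/(-854) = -54572*(-1/854) = 3898/61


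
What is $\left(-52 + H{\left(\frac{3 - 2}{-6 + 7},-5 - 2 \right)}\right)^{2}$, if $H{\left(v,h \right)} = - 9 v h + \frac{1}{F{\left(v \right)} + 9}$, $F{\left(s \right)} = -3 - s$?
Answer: $\frac{3136}{25} \approx 125.44$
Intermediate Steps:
$H{\left(v,h \right)} = \frac{1}{6 - v} - 9 h v$ ($H{\left(v,h \right)} = - 9 v h + \frac{1}{\left(-3 - v\right) + 9} = - 9 h v + \frac{1}{6 - v} = \frac{1}{6 - v} - 9 h v$)
$\left(-52 + H{\left(\frac{3 - 2}{-6 + 7},-5 - 2 \right)}\right)^{2} = \left(-52 + \frac{-1 - 9 \left(-5 - 2\right) \left(\frac{3 - 2}{-6 + 7}\right)^{2} + 54 \left(-5 - 2\right) \frac{3 - 2}{-6 + 7}}{-6 + \frac{3 - 2}{-6 + 7}}\right)^{2} = \left(-52 + \frac{-1 - - 63 \left(1 \cdot 1^{-1}\right)^{2} + 54 \left(-7\right) 1 \cdot 1^{-1}}{-6 + 1 \cdot 1^{-1}}\right)^{2} = \left(-52 + \frac{-1 - - 63 \left(1 \cdot 1\right)^{2} + 54 \left(-7\right) 1 \cdot 1}{-6 + 1 \cdot 1}\right)^{2} = \left(-52 + \frac{-1 - - 63 \cdot 1^{2} + 54 \left(-7\right) 1}{-6 + 1}\right)^{2} = \left(-52 + \frac{-1 - \left(-63\right) 1 - 378}{-5}\right)^{2} = \left(-52 - \frac{-1 + 63 - 378}{5}\right)^{2} = \left(-52 - - \frac{316}{5}\right)^{2} = \left(-52 + \frac{316}{5}\right)^{2} = \left(\frac{56}{5}\right)^{2} = \frac{3136}{25}$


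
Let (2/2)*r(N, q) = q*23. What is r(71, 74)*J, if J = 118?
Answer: 200836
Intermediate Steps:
r(N, q) = 23*q (r(N, q) = q*23 = 23*q)
r(71, 74)*J = (23*74)*118 = 1702*118 = 200836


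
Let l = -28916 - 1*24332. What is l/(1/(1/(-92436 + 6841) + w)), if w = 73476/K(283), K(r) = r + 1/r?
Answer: -9477277954134016/685530355 ≈ -1.3825e+7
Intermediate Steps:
l = -53248 (l = -28916 - 24332 = -53248)
w = 10396854/40045 (w = 73476/(283 + 1/283) = 73476/(80090/283) = 73476*(283/80090) = 10396854/40045 ≈ 259.63)
l/(1/(1/(-92436 + 6841) + w)) = -(553611681792/40045 + 53248/(-92436 + 6841)) = -53248/(1/(1/(-85595) + 10396854/40045)) = -53248/(1/(-1/85595 + 10396854/40045)) = -53248/(1/(177983735617/685530355)) = -53248/685530355/177983735617 = -53248*177983735617/685530355 = -9477277954134016/685530355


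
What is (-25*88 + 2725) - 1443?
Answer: -918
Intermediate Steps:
(-25*88 + 2725) - 1443 = (-2200 + 2725) - 1443 = 525 - 1443 = -918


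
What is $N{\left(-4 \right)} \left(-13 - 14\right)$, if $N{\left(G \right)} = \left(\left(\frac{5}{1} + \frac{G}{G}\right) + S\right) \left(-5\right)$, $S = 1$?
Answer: $945$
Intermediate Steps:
$N{\left(G \right)} = -35$ ($N{\left(G \right)} = \left(\left(\frac{5}{1} + \frac{G}{G}\right) + 1\right) \left(-5\right) = \left(\left(5 \cdot 1 + 1\right) + 1\right) \left(-5\right) = \left(\left(5 + 1\right) + 1\right) \left(-5\right) = \left(6 + 1\right) \left(-5\right) = 7 \left(-5\right) = -35$)
$N{\left(-4 \right)} \left(-13 - 14\right) = - 35 \left(-13 - 14\right) = \left(-35\right) \left(-27\right) = 945$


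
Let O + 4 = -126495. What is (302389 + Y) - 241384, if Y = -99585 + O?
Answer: -165079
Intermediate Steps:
O = -126499 (O = -4 - 126495 = -126499)
Y = -226084 (Y = -99585 - 126499 = -226084)
(302389 + Y) - 241384 = (302389 - 226084) - 241384 = 76305 - 241384 = -165079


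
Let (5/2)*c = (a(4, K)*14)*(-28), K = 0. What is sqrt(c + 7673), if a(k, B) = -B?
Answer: sqrt(7673) ≈ 87.596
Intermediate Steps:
c = 0 (c = 2*((-1*0*14)*(-28))/5 = 2*((0*14)*(-28))/5 = 2*(0*(-28))/5 = (2/5)*0 = 0)
sqrt(c + 7673) = sqrt(0 + 7673) = sqrt(7673)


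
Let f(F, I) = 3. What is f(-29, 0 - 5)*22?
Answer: 66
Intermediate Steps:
f(-29, 0 - 5)*22 = 3*22 = 66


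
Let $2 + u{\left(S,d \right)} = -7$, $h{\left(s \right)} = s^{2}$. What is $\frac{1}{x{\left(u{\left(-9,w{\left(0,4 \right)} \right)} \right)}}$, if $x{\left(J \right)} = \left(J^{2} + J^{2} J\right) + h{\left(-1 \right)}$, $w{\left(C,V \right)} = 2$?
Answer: $- \frac{1}{647} \approx -0.0015456$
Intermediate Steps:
$u{\left(S,d \right)} = -9$ ($u{\left(S,d \right)} = -2 - 7 = -9$)
$x{\left(J \right)} = 1 + J^{2} + J^{3}$ ($x{\left(J \right)} = \left(J^{2} + J^{2} J\right) + \left(-1\right)^{2} = \left(J^{2} + J^{3}\right) + 1 = 1 + J^{2} + J^{3}$)
$\frac{1}{x{\left(u{\left(-9,w{\left(0,4 \right)} \right)} \right)}} = \frac{1}{1 + \left(-9\right)^{2} + \left(-9\right)^{3}} = \frac{1}{1 + 81 - 729} = \frac{1}{-647} = - \frac{1}{647}$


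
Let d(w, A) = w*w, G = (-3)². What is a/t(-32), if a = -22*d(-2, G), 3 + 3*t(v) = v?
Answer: 264/35 ≈ 7.5429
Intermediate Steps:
t(v) = -1 + v/3
G = 9
d(w, A) = w²
a = -88 (a = -22*(-2)² = -22*4 = -88)
a/t(-32) = -88/(-1 + (⅓)*(-32)) = -88/(-1 - 32/3) = -88/(-35/3) = -88*(-3/35) = 264/35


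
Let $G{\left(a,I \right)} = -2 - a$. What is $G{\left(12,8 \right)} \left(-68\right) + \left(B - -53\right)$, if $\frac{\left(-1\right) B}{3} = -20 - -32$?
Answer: $969$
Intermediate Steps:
$B = -36$ ($B = - 3 \left(-20 - -32\right) = - 3 \left(-20 + 32\right) = \left(-3\right) 12 = -36$)
$G{\left(12,8 \right)} \left(-68\right) + \left(B - -53\right) = \left(-2 - 12\right) \left(-68\right) - -17 = \left(-2 - 12\right) \left(-68\right) + \left(-36 + 53\right) = \left(-14\right) \left(-68\right) + 17 = 952 + 17 = 969$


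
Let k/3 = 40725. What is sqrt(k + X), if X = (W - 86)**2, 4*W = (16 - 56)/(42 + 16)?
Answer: 24*sqrt(189226)/29 ≈ 360.00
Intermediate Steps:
k = 122175 (k = 3*40725 = 122175)
W = -5/29 (W = ((16 - 56)/(42 + 16))/4 = (-40/58)/4 = (-40*1/58)/4 = (1/4)*(-20/29) = -5/29 ≈ -0.17241)
X = 6245001/841 (X = (-5/29 - 86)**2 = (-2499/29)**2 = 6245001/841 ≈ 7425.7)
sqrt(k + X) = sqrt(122175 + 6245001/841) = sqrt(108994176/841) = 24*sqrt(189226)/29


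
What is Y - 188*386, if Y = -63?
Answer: -72631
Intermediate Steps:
Y - 188*386 = -63 - 188*386 = -63 - 72568 = -72631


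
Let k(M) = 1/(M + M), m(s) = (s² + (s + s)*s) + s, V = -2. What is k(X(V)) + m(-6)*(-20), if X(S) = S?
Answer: -8161/4 ≈ -2040.3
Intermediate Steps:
m(s) = s + 3*s² (m(s) = (s² + (2*s)*s) + s = (s² + 2*s²) + s = 3*s² + s = s + 3*s²)
k(M) = 1/(2*M)
k(X(V)) + m(-6)*(-20) = (½)/(-2) - 6*(1 + 3*(-6))*(-20) = (½)*(-½) - 6*(1 - 18)*(-20) = -¼ - 6*(-17)*(-20) = -¼ + 102*(-20) = -¼ - 2040 = -8161/4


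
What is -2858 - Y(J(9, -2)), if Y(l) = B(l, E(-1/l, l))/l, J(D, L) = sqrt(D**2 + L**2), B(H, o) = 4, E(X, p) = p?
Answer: -2858 - 4*sqrt(85)/85 ≈ -2858.4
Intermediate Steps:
Y(l) = 4/l
-2858 - Y(J(9, -2)) = -2858 - 4/(sqrt(9**2 + (-2)**2)) = -2858 - 4/(sqrt(81 + 4)) = -2858 - 4/(sqrt(85)) = -2858 - 4*sqrt(85)/85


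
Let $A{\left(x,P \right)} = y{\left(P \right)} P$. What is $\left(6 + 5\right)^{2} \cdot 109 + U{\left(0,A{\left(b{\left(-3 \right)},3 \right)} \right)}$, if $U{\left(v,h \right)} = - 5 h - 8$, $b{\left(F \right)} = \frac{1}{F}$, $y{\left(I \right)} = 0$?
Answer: $13181$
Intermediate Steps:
$A{\left(x,P \right)} = 0$ ($A{\left(x,P \right)} = 0 P = 0$)
$U{\left(v,h \right)} = -8 - 5 h$
$\left(6 + 5\right)^{2} \cdot 109 + U{\left(0,A{\left(b{\left(-3 \right)},3 \right)} \right)} = \left(6 + 5\right)^{2} \cdot 109 - 8 = 11^{2} \cdot 109 + \left(-8 + 0\right) = 121 \cdot 109 - 8 = 13189 - 8 = 13181$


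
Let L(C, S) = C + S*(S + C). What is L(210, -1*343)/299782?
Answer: 6547/42826 ≈ 0.15287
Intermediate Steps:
L(C, S) = C + S*(C + S)
L(210, -1*343)/299782 = (210 + (-1*343)² + 210*(-1*343))/299782 = (210 + (-343)² + 210*(-343))*(1/299782) = (210 + 117649 - 72030)*(1/299782) = 45829*(1/299782) = 6547/42826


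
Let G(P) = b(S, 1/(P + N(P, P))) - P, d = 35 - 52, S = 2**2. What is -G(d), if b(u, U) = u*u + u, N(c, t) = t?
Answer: -37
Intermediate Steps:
S = 4
b(u, U) = u + u**2 (b(u, U) = u**2 + u = u + u**2)
d = -17
G(P) = 20 - P (G(P) = 4*(1 + 4) - P = 4*5 - P = 20 - P)
-G(d) = -(20 - 1*(-17)) = -(20 + 17) = -1*37 = -37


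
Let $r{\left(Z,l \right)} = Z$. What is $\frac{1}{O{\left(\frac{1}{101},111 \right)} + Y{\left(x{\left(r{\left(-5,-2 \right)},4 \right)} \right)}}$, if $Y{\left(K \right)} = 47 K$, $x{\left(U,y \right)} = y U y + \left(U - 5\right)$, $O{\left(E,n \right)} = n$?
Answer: $- \frac{1}{4119} \approx -0.00024278$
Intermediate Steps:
$x{\left(U,y \right)} = -5 + U + U y^{2}$ ($x{\left(U,y \right)} = U y y + \left(-5 + U\right) = U y^{2} + \left(-5 + U\right) = -5 + U + U y^{2}$)
$\frac{1}{O{\left(\frac{1}{101},111 \right)} + Y{\left(x{\left(r{\left(-5,-2 \right)},4 \right)} \right)}} = \frac{1}{111 + 47 \left(-5 - 5 - 5 \cdot 4^{2}\right)} = \frac{1}{111 + 47 \left(-5 - 5 - 80\right)} = \frac{1}{111 + 47 \left(-90\right)} = \frac{1}{111 - 4230} = \frac{1}{-4119} = - \frac{1}{4119}$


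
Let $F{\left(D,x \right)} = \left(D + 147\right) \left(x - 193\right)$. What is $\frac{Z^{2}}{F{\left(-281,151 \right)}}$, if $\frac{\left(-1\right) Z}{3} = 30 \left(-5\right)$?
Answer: $\frac{16875}{469} \approx 35.981$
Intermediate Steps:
$F{\left(D,x \right)} = \left(-193 + x\right) \left(147 + D\right)$ ($F{\left(D,x \right)} = \left(147 + D\right) \left(-193 + x\right) = \left(-193 + x\right) \left(147 + D\right)$)
$Z = 450$ ($Z = - 3 \cdot 30 \left(-5\right) = \left(-3\right) \left(-150\right) = 450$)
$\frac{Z^{2}}{F{\left(-281,151 \right)}} = \frac{450^{2}}{-28371 - -54233 + 147 \cdot 151 - 42431} = \frac{202500}{-28371 + 54233 + 22197 - 42431} = \frac{202500}{5628} = 202500 \cdot \frac{1}{5628} = \frac{16875}{469}$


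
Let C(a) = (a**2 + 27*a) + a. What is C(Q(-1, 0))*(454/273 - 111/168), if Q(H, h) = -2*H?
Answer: 10945/182 ≈ 60.137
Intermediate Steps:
C(a) = a**2 + 28*a
C(Q(-1, 0))*(454/273 - 111/168) = ((-2*(-1))*(28 - 2*(-1)))*(454/273 - 111/168) = (2*(28 + 2))*(454*(1/273) - 111*1/168) = (2*30)*(454/273 - 37/56) = 60*(2189/2184) = 10945/182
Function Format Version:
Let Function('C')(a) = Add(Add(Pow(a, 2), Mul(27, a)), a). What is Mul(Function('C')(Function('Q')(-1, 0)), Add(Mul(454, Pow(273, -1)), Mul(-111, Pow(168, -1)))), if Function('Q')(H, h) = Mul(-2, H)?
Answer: Rational(10945, 182) ≈ 60.137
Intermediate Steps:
Function('C')(a) = Add(Pow(a, 2), Mul(28, a))
Mul(Function('C')(Function('Q')(-1, 0)), Add(Mul(454, Pow(273, -1)), Mul(-111, Pow(168, -1)))) = Mul(Mul(Mul(-2, -1), Add(28, Mul(-2, -1))), Add(Mul(454, Pow(273, -1)), Mul(-111, Pow(168, -1)))) = Mul(Mul(2, Add(28, 2)), Add(Mul(454, Rational(1, 273)), Mul(-111, Rational(1, 168)))) = Mul(Mul(2, 30), Add(Rational(454, 273), Rational(-37, 56))) = Mul(60, Rational(2189, 2184)) = Rational(10945, 182)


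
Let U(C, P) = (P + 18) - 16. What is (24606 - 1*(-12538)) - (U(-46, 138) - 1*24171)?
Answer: 61175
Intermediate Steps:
U(C, P) = 2 + P (U(C, P) = (18 + P) - 16 = 2 + P)
(24606 - 1*(-12538)) - (U(-46, 138) - 1*24171) = (24606 - 1*(-12538)) - ((2 + 138) - 1*24171) = (24606 + 12538) - (140 - 24171) = 37144 - 1*(-24031) = 37144 + 24031 = 61175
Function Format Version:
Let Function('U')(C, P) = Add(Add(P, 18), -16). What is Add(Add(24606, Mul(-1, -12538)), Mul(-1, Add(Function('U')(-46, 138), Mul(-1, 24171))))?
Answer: 61175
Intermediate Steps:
Function('U')(C, P) = Add(2, P) (Function('U')(C, P) = Add(Add(18, P), -16) = Add(2, P))
Add(Add(24606, Mul(-1, -12538)), Mul(-1, Add(Function('U')(-46, 138), Mul(-1, 24171)))) = Add(Add(24606, Mul(-1, -12538)), Mul(-1, Add(Add(2, 138), Mul(-1, 24171)))) = Add(Add(24606, 12538), Mul(-1, Add(140, -24171))) = Add(37144, Mul(-1, -24031)) = Add(37144, 24031) = 61175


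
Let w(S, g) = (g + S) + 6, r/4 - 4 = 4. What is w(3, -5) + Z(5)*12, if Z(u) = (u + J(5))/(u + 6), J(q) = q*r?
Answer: 184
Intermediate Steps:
r = 32 (r = 16 + 4*4 = 16 + 16 = 32)
J(q) = 32*q (J(q) = q*32 = 32*q)
w(S, g) = 6 + S + g (w(S, g) = (S + g) + 6 = 6 + S + g)
Z(u) = (160 + u)/(6 + u) (Z(u) = (u + 32*5)/(u + 6) = (u + 160)/(6 + u) = (160 + u)/(6 + u))
w(3, -5) + Z(5)*12 = (6 + 3 - 5) + ((160 + 5)/(6 + 5))*12 = 4 + (165/11)*12 = 4 + ((1/11)*165)*12 = 4 + 15*12 = 4 + 180 = 184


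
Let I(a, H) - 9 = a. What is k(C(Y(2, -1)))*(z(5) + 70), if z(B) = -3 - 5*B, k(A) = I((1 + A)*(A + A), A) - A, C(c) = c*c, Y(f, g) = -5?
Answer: 53928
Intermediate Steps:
C(c) = c²
I(a, H) = 9 + a
k(A) = 9 - A + 2*A*(1 + A) (k(A) = (9 + (1 + A)*(A + A)) - A = (9 + (1 + A)*(2*A)) - A = (9 + 2*A*(1 + A)) - A = 9 - A + 2*A*(1 + A))
k(C(Y(2, -1)))*(z(5) + 70) = (9 + (-5)² + 2*((-5)²)²)*((-3 - 5*5) + 70) = (9 + 25 + 2*25²)*((-3 - 25) + 70) = (9 + 25 + 2*625)*(-28 + 70) = (9 + 25 + 1250)*42 = 1284*42 = 53928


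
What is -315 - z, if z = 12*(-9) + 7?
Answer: -214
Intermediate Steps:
z = -101 (z = -108 + 7 = -101)
-315 - z = -315 - 1*(-101) = -315 + 101 = -214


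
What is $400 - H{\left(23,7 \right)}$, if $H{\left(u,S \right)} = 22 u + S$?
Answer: $-113$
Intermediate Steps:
$H{\left(u,S \right)} = S + 22 u$
$400 - H{\left(23,7 \right)} = 400 - \left(7 + 22 \cdot 23\right) = 400 - \left(7 + 506\right) = 400 - 513 = -113$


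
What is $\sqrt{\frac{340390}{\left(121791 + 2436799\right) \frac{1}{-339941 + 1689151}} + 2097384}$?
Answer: $\frac{\sqrt{149053303996957514}}{255859} \approx 1508.9$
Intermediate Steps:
$\sqrt{\frac{340390}{\left(121791 + 2436799\right) \frac{1}{-339941 + 1689151}} + 2097384} = \sqrt{\frac{340390}{2558590 \cdot \frac{1}{1349210}} + 2097384} = \sqrt{\frac{340390}{\frac{255859}{134921}} + 2097384} = \sqrt{340390 \cdot \frac{134921}{255859} + 2097384} = \sqrt{\frac{45925759190}{255859} + 2097384} = \sqrt{\frac{582560332046}{255859}} = \frac{\sqrt{149053303996957514}}{255859}$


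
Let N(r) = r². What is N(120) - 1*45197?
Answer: -30797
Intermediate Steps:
N(120) - 1*45197 = 120² - 1*45197 = 14400 - 45197 = -30797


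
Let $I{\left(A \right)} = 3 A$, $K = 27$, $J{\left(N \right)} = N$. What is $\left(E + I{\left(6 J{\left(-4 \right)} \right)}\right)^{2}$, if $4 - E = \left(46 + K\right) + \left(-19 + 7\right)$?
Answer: $16641$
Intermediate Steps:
$E = -57$ ($E = 4 - \left(\left(46 + 27\right) + \left(-19 + 7\right)\right) = 4 - \left(73 - 12\right) = 4 - 61 = -57$)
$\left(E + I{\left(6 J{\left(-4 \right)} \right)}\right)^{2} = \left(-57 + 3 \cdot 6 \left(-4\right)\right)^{2} = \left(-57 + 3 \left(-24\right)\right)^{2} = \left(-57 - 72\right)^{2} = \left(-129\right)^{2} = 16641$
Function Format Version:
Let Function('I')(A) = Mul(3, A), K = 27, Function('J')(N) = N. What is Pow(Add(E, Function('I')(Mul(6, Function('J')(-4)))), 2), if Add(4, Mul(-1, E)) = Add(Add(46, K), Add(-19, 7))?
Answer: 16641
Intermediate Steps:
E = -57 (E = Add(4, Mul(-1, Add(Add(46, 27), Add(-19, 7)))) = Add(4, Mul(-1, Add(73, -12))) = Add(4, Mul(-1, 61)) = Add(4, -61) = -57)
Pow(Add(E, Function('I')(Mul(6, Function('J')(-4)))), 2) = Pow(Add(-57, Mul(3, Mul(6, -4))), 2) = Pow(Add(-57, Mul(3, -24)), 2) = Pow(Add(-57, -72), 2) = Pow(-129, 2) = 16641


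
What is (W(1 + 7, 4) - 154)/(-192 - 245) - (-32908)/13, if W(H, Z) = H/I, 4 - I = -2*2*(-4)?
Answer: 43148420/17043 ≈ 2531.7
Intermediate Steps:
I = -12 (I = 4 - (-2*2)*(-4) = 4 - (-4)*(-4) = 4 - 1*16 = 4 - 16 = -12)
W(H, Z) = -H/12 (W(H, Z) = H/(-12) = H*(-1/12) = -H/12)
(W(1 + 7, 4) - 154)/(-192 - 245) - (-32908)/13 = (-(1 + 7)/12 - 154)/(-192 - 245) - (-32908)/13 = (-1/12*8 - 154)/(-437) - (-32908)/13 = (-⅔ - 154)*(-1/437) - 76*(-433/13) = -464/3*(-1/437) + 32908/13 = 464/1311 + 32908/13 = 43148420/17043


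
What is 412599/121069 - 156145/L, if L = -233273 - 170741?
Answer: 14276930107/3762582382 ≈ 3.7944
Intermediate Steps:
L = -404014
412599/121069 - 156145/L = 412599/121069 - 156145/(-404014) = 412599*(1/121069) - 156145*(-1/404014) = 412599/121069 + 156145/404014 = 14276930107/3762582382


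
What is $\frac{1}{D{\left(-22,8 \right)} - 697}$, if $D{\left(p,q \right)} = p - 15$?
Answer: $- \frac{1}{734} \approx -0.0013624$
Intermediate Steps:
$D{\left(p,q \right)} = -15 + p$
$\frac{1}{D{\left(-22,8 \right)} - 697} = \frac{1}{\left(-15 - 22\right) - 697} = \frac{1}{-37 - 697} = \frac{1}{-734} = - \frac{1}{734}$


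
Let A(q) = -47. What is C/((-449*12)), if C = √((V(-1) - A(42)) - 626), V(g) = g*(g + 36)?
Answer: -I*√614/5388 ≈ -0.0045989*I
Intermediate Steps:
V(g) = g*(36 + g)
C = I*√614 (C = √((-(36 - 1) - 1*(-47)) - 626) = √((-1*35 + 47) - 626) = √((-35 + 47) - 626) = √(12 - 626) = √(-614) = I*√614 ≈ 24.779*I)
C/((-449*12)) = (I*√614)/((-449*12)) = (I*√614)/(-5388) = (I*√614)*(-1/5388) = -I*√614/5388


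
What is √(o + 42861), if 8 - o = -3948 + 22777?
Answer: 2*√6010 ≈ 155.05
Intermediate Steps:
o = -18821 (o = 8 - (-3948 + 22777) = 8 - 1*18829 = 8 - 18829 = -18821)
√(o + 42861) = √(-18821 + 42861) = √24040 = 2*√6010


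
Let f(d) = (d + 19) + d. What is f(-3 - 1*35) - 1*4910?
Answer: -4967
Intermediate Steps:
f(d) = 19 + 2*d (f(d) = (19 + d) + d = 19 + 2*d)
f(-3 - 1*35) - 1*4910 = (19 + 2*(-3 - 1*35)) - 1*4910 = (19 + 2*(-3 - 35)) - 4910 = (19 + 2*(-38)) - 4910 = (19 - 76) - 4910 = -57 - 4910 = -4967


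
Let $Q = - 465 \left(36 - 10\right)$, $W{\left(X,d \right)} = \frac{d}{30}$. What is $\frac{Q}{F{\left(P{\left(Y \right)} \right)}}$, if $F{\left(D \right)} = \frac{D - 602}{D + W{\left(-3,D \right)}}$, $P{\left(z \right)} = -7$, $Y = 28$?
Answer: $- \frac{12493}{87} \approx -143.6$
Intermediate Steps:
$W{\left(X,d \right)} = \frac{d}{30}$ ($W{\left(X,d \right)} = d \frac{1}{30} = \frac{d}{30}$)
$F{\left(D \right)} = \frac{30 \left(-602 + D\right)}{31 D}$ ($F{\left(D \right)} = \frac{D - 602}{D + \frac{D}{30}} = \frac{-602 + D}{\frac{31}{30} D} = \left(-602 + D\right) \frac{30}{31 D} = \frac{30 \left(-602 + D\right)}{31 D}$)
$Q = -12090$ ($Q = \left(-465\right) 26 = -12090$)
$\frac{Q}{F{\left(P{\left(Y \right)} \right)}} = - \frac{12090}{\frac{30}{31} \frac{1}{-7} \left(-602 - 7\right)} = - \frac{12090}{\frac{30}{31} \left(- \frac{1}{7}\right) \left(-609\right)} = - \frac{12090}{\frac{2610}{31}} = \left(-12090\right) \frac{31}{2610} = - \frac{12493}{87}$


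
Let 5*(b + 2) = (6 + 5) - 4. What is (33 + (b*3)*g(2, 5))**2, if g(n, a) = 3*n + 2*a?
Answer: 441/25 ≈ 17.640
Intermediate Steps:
g(n, a) = 2*a + 3*n
b = -3/5 (b = -2 + ((6 + 5) - 4)/5 = -2 + (11 - 4)/5 = -2 + (1/5)*7 = -2 + 7/5 = -3/5 ≈ -0.60000)
(33 + (b*3)*g(2, 5))**2 = (33 + (-3/5*3)*(2*5 + 3*2))**2 = (33 - 9*(10 + 6)/5)**2 = (33 - 9/5*16)**2 = (33 - 144/5)**2 = (21/5)**2 = 441/25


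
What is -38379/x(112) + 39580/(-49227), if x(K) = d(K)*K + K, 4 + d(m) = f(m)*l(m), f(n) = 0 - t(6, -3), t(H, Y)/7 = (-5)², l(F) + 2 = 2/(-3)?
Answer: -11834096459/7669172784 ≈ -1.5431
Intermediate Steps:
l(F) = -8/3 (l(F) = -2 + 2/(-3) = -2 + 2*(-⅓) = -2 - ⅔ = -8/3)
t(H, Y) = 175 (t(H, Y) = 7*(-5)² = 7*25 = 175)
f(n) = -175 (f(n) = 0 - 1*175 = 0 - 175 = -175)
d(m) = 1388/3 (d(m) = -4 - 175*(-8/3) = -4 + 1400/3 = 1388/3)
x(K) = 1391*K/3 (x(K) = 1388*K/3 + K = 1391*K/3)
-38379/x(112) + 39580/(-49227) = -38379/((1391/3)*112) + 39580/(-49227) = -38379/155792/3 + 39580*(-1/49227) = -38379*3/155792 - 39580/49227 = -115137/155792 - 39580/49227 = -11834096459/7669172784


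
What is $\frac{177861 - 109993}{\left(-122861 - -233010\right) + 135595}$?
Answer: $\frac{16967}{61436} \approx 0.27617$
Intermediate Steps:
$\frac{177861 - 109993}{\left(-122861 - -233010\right) + 135595} = \frac{67868}{\left(-122861 + 233010\right) + 135595} = \frac{67868}{110149 + 135595} = \frac{67868}{245744} = 67868 \cdot \frac{1}{245744} = \frac{16967}{61436}$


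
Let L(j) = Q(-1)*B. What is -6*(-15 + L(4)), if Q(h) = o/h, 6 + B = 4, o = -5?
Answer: 150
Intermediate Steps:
B = -2 (B = -6 + 4 = -2)
Q(h) = -5/h
L(j) = -10 (L(j) = -5/(-1)*(-2) = -5*(-1)*(-2) = 5*(-2) = -10)
-6*(-15 + L(4)) = -6*(-15 - 10) = -6*(-25) = 150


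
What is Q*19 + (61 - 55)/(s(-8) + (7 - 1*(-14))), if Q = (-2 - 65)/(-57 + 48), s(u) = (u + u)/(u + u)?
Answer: 14030/99 ≈ 141.72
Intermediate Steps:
s(u) = 1 (s(u) = (2*u)/((2*u)) = (2*u)*(1/(2*u)) = 1)
Q = 67/9 (Q = -67/(-9) = -67*(-⅑) = 67/9 ≈ 7.4444)
Q*19 + (61 - 55)/(s(-8) + (7 - 1*(-14))) = (67/9)*19 + (61 - 55)/(1 + (7 - 1*(-14))) = 1273/9 + 6/(1 + (7 + 14)) = 1273/9 + 6/(1 + 21) = 1273/9 + 6/22 = 1273/9 + 6*(1/22) = 1273/9 + 3/11 = 14030/99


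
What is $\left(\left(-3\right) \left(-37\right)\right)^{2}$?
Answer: $12321$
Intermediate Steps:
$\left(\left(-3\right) \left(-37\right)\right)^{2} = 111^{2} = 12321$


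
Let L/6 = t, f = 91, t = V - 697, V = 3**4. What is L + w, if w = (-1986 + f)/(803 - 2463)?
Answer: -1226693/332 ≈ -3694.9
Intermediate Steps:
V = 81
t = -616 (t = 81 - 697 = -616)
L = -3696 (L = 6*(-616) = -3696)
w = 379/332 (w = (-1986 + 91)/(803 - 2463) = -1895/(-1660) = -1895*(-1/1660) = 379/332 ≈ 1.1416)
L + w = -3696 + 379/332 = -1226693/332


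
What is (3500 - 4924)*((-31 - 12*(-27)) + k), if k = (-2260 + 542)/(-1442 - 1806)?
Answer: -84850998/203 ≈ -4.1799e+5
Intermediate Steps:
k = 859/1624 (k = -1718/(-3248) = -1718*(-1/3248) = 859/1624 ≈ 0.52894)
(3500 - 4924)*((-31 - 12*(-27)) + k) = (3500 - 4924)*((-31 - 12*(-27)) + 859/1624) = -1424*((-31 + 324) + 859/1624) = -1424*(293 + 859/1624) = -1424*476691/1624 = -84850998/203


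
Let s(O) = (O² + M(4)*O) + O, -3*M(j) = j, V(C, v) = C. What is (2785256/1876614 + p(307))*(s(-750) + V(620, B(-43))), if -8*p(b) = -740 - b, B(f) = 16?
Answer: 93289231994435/1251076 ≈ 7.4567e+7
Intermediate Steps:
p(b) = 185/2 + b/8 (p(b) = -(-740 - b)/8 = 185/2 + b/8)
M(j) = -j/3
s(O) = O² - O/3 (s(O) = (O² + (-⅓*4)*O) + O = (O² - 4*O/3) + O = O² - O/3)
(2785256/1876614 + p(307))*(s(-750) + V(620, B(-43))) = (2785256/1876614 + (185/2 + (⅛)*307))*(-750*(-⅓ - 750) + 620) = (2785256*(1/1876614) + (185/2 + 307/8))*(-750*(-2251/3) + 620) = (1392628/938307 + 1047/8)*(562750 + 620) = (993548453/7506456)*563370 = 93289231994435/1251076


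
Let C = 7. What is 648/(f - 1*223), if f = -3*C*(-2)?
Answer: -648/181 ≈ -3.5801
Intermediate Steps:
f = 42 (f = -3*7*(-2) = -21*(-2) = 42)
648/(f - 1*223) = 648/(42 - 1*223) = 648/(42 - 223) = 648/(-181) = 648*(-1/181) = -648/181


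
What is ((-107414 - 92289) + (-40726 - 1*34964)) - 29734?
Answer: -305127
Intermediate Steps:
((-107414 - 92289) + (-40726 - 1*34964)) - 29734 = (-199703 + (-40726 - 34964)) - 29734 = (-199703 - 75690) - 29734 = -275393 - 29734 = -305127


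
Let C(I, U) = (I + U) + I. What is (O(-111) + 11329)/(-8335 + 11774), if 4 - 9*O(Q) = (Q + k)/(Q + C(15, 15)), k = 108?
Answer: 747743/226974 ≈ 3.2944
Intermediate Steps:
C(I, U) = U + 2*I
O(Q) = 4/9 - (108 + Q)/(9*(45 + Q)) (O(Q) = 4/9 - (Q + 108)/(9*(Q + (15 + 2*15))) = 4/9 - (108 + Q)/(9*(Q + (15 + 30))) = 4/9 - (108 + Q)/(9*(Q + 45)) = 4/9 - (108 + Q)/(9*(45 + Q)))
(O(-111) + 11329)/(-8335 + 11774) = ((24 - 111)/(3*(45 - 111)) + 11329)/(-8335 + 11774) = ((⅓)*(-87)/(-66) + 11329)/3439 = ((⅓)*(-1/66)*(-87) + 11329)*(1/3439) = (29/66 + 11329)*(1/3439) = (747743/66)*(1/3439) = 747743/226974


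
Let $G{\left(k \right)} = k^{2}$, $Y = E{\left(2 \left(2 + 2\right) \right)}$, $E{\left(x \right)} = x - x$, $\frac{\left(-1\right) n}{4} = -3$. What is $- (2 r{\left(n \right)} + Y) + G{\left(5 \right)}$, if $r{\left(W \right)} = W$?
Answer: $1$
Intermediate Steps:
$n = 12$ ($n = \left(-4\right) \left(-3\right) = 12$)
$E{\left(x \right)} = 0$
$Y = 0$
$- (2 r{\left(n \right)} + Y) + G{\left(5 \right)} = - (2 \cdot 12 + 0) + 5^{2} = - (24 + 0) + 25 = \left(-1\right) 24 + 25 = -24 + 25 = 1$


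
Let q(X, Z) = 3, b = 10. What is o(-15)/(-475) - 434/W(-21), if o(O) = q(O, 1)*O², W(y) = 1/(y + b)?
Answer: 90679/19 ≈ 4772.6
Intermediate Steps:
W(y) = 1/(10 + y) (W(y) = 1/(y + 10) = 1/(10 + y))
o(O) = 3*O²
o(-15)/(-475) - 434/W(-21) = (3*(-15)²)/(-475) - 434/(1/(10 - 21)) = (3*225)*(-1/475) - 434/(1/(-11)) = 675*(-1/475) - 434/(-1/11) = -27/19 - 434*(-11) = -27/19 + 4774 = 90679/19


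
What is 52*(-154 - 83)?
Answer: -12324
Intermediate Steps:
52*(-154 - 83) = 52*(-237) = -12324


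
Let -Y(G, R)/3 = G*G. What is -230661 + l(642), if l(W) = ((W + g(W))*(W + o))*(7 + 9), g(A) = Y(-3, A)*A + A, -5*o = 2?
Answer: -164993541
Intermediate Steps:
o = -⅖ (o = -⅕*2 = -⅖ ≈ -0.40000)
Y(G, R) = -3*G² (Y(G, R) = -3*G*G = -3*G²)
g(A) = -26*A (g(A) = (-3*(-3)²)*A + A = (-3*9)*A + A = -27*A + A = -26*A)
l(W) = -400*W*(-⅖ + W) (l(W) = ((W - 26*W)*(W - ⅖))*(7 + 9) = ((-25*W)*(-⅖ + W))*16 = -25*W*(-⅖ + W)*16 = -400*W*(-⅖ + W))
-230661 + l(642) = -230661 + 80*642*(2 - 5*642) = -230661 + 80*642*(2 - 3210) = -230661 + 80*642*(-3208) = -230661 - 164762880 = -164993541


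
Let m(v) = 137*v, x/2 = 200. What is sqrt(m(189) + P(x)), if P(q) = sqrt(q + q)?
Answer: sqrt(25893 + 20*sqrt(2)) ≈ 161.00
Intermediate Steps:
x = 400 (x = 2*200 = 400)
P(q) = sqrt(2)*sqrt(q) (P(q) = sqrt(2*q) = sqrt(2)*sqrt(q))
sqrt(m(189) + P(x)) = sqrt(137*189 + sqrt(2)*sqrt(400)) = sqrt(25893 + sqrt(2)*20) = sqrt(25893 + 20*sqrt(2))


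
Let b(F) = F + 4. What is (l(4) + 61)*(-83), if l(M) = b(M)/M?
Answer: -5229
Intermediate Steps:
b(F) = 4 + F
l(M) = (4 + M)/M
(l(4) + 61)*(-83) = ((4 + 4)/4 + 61)*(-83) = ((¼)*8 + 61)*(-83) = (2 + 61)*(-83) = 63*(-83) = -5229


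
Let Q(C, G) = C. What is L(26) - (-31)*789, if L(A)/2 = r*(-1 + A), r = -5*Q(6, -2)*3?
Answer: 19959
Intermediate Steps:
r = -90 (r = -5*6*3 = -30*3 = -90)
L(A) = 180 - 180*A (L(A) = 2*(-90*(-1 + A)) = 2*(90 - 90*A) = 180 - 180*A)
L(26) - (-31)*789 = (180 - 180*26) - (-31)*789 = (180 - 4680) - 1*(-24459) = -4500 + 24459 = 19959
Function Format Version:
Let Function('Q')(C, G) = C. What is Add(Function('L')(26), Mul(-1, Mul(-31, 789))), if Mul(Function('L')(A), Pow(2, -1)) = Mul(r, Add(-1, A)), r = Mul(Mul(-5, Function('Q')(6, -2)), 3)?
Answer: 19959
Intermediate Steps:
r = -90 (r = Mul(Mul(-5, 6), 3) = Mul(-30, 3) = -90)
Function('L')(A) = Add(180, Mul(-180, A)) (Function('L')(A) = Mul(2, Mul(-90, Add(-1, A))) = Mul(2, Add(90, Mul(-90, A))) = Add(180, Mul(-180, A)))
Add(Function('L')(26), Mul(-1, Mul(-31, 789))) = Add(Add(180, Mul(-180, 26)), Mul(-1, Mul(-31, 789))) = Add(Add(180, -4680), Mul(-1, -24459)) = Add(-4500, 24459) = 19959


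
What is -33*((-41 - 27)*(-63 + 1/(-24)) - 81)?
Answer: -277585/2 ≈ -1.3879e+5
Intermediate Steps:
-33*((-41 - 27)*(-63 + 1/(-24)) - 81) = -33*(-68*(-63 - 1/24) - 81) = -33*(-68*(-1513/24) - 81) = -33*(25721/6 - 81) = -33*25235/6 = -277585/2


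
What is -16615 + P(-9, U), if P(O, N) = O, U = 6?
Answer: -16624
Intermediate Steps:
-16615 + P(-9, U) = -16615 - 9 = -16624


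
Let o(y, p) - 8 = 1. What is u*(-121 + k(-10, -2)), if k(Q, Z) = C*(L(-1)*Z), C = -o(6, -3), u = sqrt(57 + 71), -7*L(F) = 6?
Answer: -7640*sqrt(2)/7 ≈ -1543.5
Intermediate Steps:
o(y, p) = 9 (o(y, p) = 8 + 1 = 9)
L(F) = -6/7 (L(F) = -1/7*6 = -6/7)
u = 8*sqrt(2) (u = sqrt(128) = 8*sqrt(2) ≈ 11.314)
C = -9 (C = -1*9 = -9)
k(Q, Z) = 54*Z/7 (k(Q, Z) = -(-54)*Z/7 = 54*Z/7)
u*(-121 + k(-10, -2)) = (8*sqrt(2))*(-121 + (54/7)*(-2)) = (8*sqrt(2))*(-121 - 108/7) = (8*sqrt(2))*(-955/7) = -7640*sqrt(2)/7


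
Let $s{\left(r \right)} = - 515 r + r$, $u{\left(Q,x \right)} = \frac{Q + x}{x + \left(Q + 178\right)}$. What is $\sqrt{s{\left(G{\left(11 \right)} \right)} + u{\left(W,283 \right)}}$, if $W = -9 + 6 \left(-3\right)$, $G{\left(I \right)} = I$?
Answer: $\frac{3 i \sqrt{29579270}}{217} \approx 75.189 i$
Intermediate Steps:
$W = -27$ ($W = -9 - 18 = -27$)
$u{\left(Q,x \right)} = \frac{Q + x}{178 + Q + x}$ ($u{\left(Q,x \right)} = \frac{Q + x}{x + \left(178 + Q\right)} = \frac{Q + x}{178 + Q + x}$)
$s{\left(r \right)} = - 514 r$
$\sqrt{s{\left(G{\left(11 \right)} \right)} + u{\left(W,283 \right)}} = \sqrt{\left(-514\right) 11 + \frac{-27 + 283}{178 - 27 + 283}} = \sqrt{-5654 + \frac{1}{434} \cdot 256} = \sqrt{-5654 + \frac{128}{217}} = \sqrt{- \frac{1226790}{217}} = \frac{3 i \sqrt{29579270}}{217}$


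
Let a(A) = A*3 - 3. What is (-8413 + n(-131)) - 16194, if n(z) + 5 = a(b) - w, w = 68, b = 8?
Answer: -24659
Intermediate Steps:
a(A) = -3 + 3*A (a(A) = 3*A - 3 = -3 + 3*A)
n(z) = -52 (n(z) = -5 + ((-3 + 3*8) - 1*68) = -5 + ((-3 + 24) - 68) = -5 + (21 - 68) = -5 - 47 = -52)
(-8413 + n(-131)) - 16194 = (-8413 - 52) - 16194 = -8465 - 16194 = -24659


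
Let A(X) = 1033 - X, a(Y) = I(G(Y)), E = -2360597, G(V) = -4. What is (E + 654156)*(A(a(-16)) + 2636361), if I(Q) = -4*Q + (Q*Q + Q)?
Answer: -4500509474406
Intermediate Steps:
I(Q) = Q² - 3*Q (I(Q) = -4*Q + (Q² + Q) = -4*Q + (Q + Q²) = Q² - 3*Q)
a(Y) = 28 (a(Y) = -4*(-3 - 4) = -4*(-7) = 28)
(E + 654156)*(A(a(-16)) + 2636361) = (-2360597 + 654156)*((1033 - 1*28) + 2636361) = -1706441*((1033 - 28) + 2636361) = -1706441*(1005 + 2636361) = -1706441*2637366 = -4500509474406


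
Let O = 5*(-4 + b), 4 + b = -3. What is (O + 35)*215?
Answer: -4300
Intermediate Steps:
b = -7 (b = -4 - 3 = -7)
O = -55 (O = 5*(-4 - 7) = 5*(-11) = -55)
(O + 35)*215 = (-55 + 35)*215 = -20*215 = -4300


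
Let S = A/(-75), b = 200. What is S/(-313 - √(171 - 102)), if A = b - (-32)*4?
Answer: 25666/1835625 - 82*√69/1835625 ≈ 0.013611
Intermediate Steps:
A = 328 (A = 200 - (-32)*4 = 200 - 1*(-128) = 200 + 128 = 328)
S = -328/75 (S = 328/(-75) = 328*(-1/75) = -328/75 ≈ -4.3733)
S/(-313 - √(171 - 102)) = -328/(75*(-313 - √(171 - 102))) = -328/(75*(-313 - √69))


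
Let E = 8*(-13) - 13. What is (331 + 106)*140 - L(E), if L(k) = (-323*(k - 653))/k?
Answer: 7406770/117 ≈ 63306.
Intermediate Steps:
E = -117 (E = -104 - 13 = -117)
L(k) = (210919 - 323*k)/k (L(k) = (-323*(-653 + k))/k = (210919 - 323*k)/k)
(331 + 106)*140 - L(E) = (331 + 106)*140 - (-323 + 210919/(-117)) = 437*140 - (-323 + 210919*(-1/117)) = 61180 - (-323 - 210919/117) = 61180 - 1*(-248710/117) = 61180 + 248710/117 = 7406770/117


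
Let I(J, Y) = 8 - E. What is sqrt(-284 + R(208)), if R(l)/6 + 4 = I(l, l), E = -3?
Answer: 11*I*sqrt(2) ≈ 15.556*I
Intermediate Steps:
I(J, Y) = 11 (I(J, Y) = 8 - 1*(-3) = 8 + 3 = 11)
R(l) = 42 (R(l) = -24 + 6*11 = -24 + 66 = 42)
sqrt(-284 + R(208)) = sqrt(-284 + 42) = sqrt(-242) = 11*I*sqrt(2)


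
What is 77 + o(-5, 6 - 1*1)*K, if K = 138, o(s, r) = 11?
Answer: 1595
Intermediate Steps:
77 + o(-5, 6 - 1*1)*K = 77 + 11*138 = 77 + 1518 = 1595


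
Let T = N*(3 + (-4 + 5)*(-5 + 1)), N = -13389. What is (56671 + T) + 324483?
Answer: 394543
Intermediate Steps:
T = 13389 (T = -13389*(3 + (-4 + 5)*(-5 + 1)) = -13389*(3 + 1*(-4)) = -13389*(3 - 4) = -13389*(-1) = 13389)
(56671 + T) + 324483 = (56671 + 13389) + 324483 = 70060 + 324483 = 394543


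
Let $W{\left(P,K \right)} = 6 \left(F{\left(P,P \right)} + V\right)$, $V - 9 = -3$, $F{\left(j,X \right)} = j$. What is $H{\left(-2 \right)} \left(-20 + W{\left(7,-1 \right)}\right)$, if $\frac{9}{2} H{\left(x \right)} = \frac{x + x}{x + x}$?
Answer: $\frac{116}{9} \approx 12.889$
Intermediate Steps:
$H{\left(x \right)} = \frac{2}{9}$ ($H{\left(x \right)} = \frac{2 \frac{x + x}{x + x}}{9} = \frac{2 \frac{2 x}{2 x}}{9} = \frac{2 \cdot 2 x \frac{1}{2 x}}{9} = \frac{2}{9} \cdot 1 = \frac{2}{9}$)
$V = 6$ ($V = 9 - 3 = 6$)
$W{\left(P,K \right)} = 36 + 6 P$ ($W{\left(P,K \right)} = 6 \left(P + 6\right) = 6 \left(6 + P\right) = 36 + 6 P$)
$H{\left(-2 \right)} \left(-20 + W{\left(7,-1 \right)}\right) = \frac{2 \left(-20 + \left(36 + 6 \cdot 7\right)\right)}{9} = \frac{2 \left(-20 + \left(36 + 42\right)\right)}{9} = \frac{2 \left(-20 + 78\right)}{9} = \frac{2}{9} \cdot 58 = \frac{116}{9}$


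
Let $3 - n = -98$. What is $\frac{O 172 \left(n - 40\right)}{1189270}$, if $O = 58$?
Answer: $\frac{304268}{594635} \approx 0.51169$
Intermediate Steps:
$n = 101$ ($n = 3 - -98 = 3 + 98 = 101$)
$\frac{O 172 \left(n - 40\right)}{1189270} = \frac{58 \cdot 172 \left(101 - 40\right)}{1189270} = 9976 \cdot 61 \cdot \frac{1}{1189270} = 608536 \cdot \frac{1}{1189270} = \frac{304268}{594635}$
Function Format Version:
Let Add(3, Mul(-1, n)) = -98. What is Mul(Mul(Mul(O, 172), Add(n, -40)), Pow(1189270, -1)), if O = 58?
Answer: Rational(304268, 594635) ≈ 0.51169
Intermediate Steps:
n = 101 (n = Add(3, Mul(-1, -98)) = Add(3, 98) = 101)
Mul(Mul(Mul(O, 172), Add(n, -40)), Pow(1189270, -1)) = Mul(Mul(Mul(58, 172), Add(101, -40)), Pow(1189270, -1)) = Mul(Mul(9976, 61), Rational(1, 1189270)) = Mul(608536, Rational(1, 1189270)) = Rational(304268, 594635)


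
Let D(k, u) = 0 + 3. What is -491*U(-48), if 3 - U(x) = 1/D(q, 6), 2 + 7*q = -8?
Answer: -3928/3 ≈ -1309.3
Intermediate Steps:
q = -10/7 (q = -2/7 + (⅐)*(-8) = -2/7 - 8/7 = -10/7 ≈ -1.4286)
D(k, u) = 3
U(x) = 8/3 (U(x) = 3 - 1/3 = 3 - 1*⅓ = 3 - ⅓ = 8/3)
-491*U(-48) = -491*8/3 = -3928/3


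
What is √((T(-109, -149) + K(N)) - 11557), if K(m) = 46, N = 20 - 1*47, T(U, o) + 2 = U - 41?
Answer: I*√11663 ≈ 108.0*I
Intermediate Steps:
T(U, o) = -43 + U (T(U, o) = -2 + (U - 41) = -2 + (-41 + U) = -43 + U)
N = -27 (N = 20 - 47 = -27)
√((T(-109, -149) + K(N)) - 11557) = √(((-43 - 109) + 46) - 11557) = √((-152 + 46) - 11557) = √(-106 - 11557) = √(-11663) = I*√11663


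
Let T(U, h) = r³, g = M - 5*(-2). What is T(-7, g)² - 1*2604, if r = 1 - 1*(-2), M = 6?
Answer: -1875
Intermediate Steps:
g = 16 (g = 6 - 5*(-2) = 6 + 10 = 16)
r = 3 (r = 1 + 2 = 3)
T(U, h) = 27 (T(U, h) = 3³ = 27)
T(-7, g)² - 1*2604 = 27² - 1*2604 = 729 - 2604 = -1875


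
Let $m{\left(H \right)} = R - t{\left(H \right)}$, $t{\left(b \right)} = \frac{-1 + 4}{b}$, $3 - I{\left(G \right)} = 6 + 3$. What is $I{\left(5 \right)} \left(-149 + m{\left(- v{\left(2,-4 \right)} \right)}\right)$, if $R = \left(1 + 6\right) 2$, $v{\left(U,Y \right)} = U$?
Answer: $801$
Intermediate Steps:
$I{\left(G \right)} = -6$ ($I{\left(G \right)} = 3 - \left(6 + 3\right) = 3 - 9 = -6$)
$R = 14$ ($R = 7 \cdot 2 = 14$)
$t{\left(b \right)} = \frac{3}{b}$
$m{\left(H \right)} = 14 - \frac{3}{H}$
$I{\left(5 \right)} \left(-149 + m{\left(- v{\left(2,-4 \right)} \right)}\right) = - 6 \left(-149 + \left(14 - \frac{3}{\left(-1\right) 2}\right)\right) = - 6 \left(-149 + \left(14 - \frac{3}{-2}\right)\right) = - 6 \left(-149 + \left(14 - - \frac{3}{2}\right)\right) = - 6 \left(-149 + \left(14 + \frac{3}{2}\right)\right) = - 6 \left(-149 + \frac{31}{2}\right) = \left(-6\right) \left(- \frac{267}{2}\right) = 801$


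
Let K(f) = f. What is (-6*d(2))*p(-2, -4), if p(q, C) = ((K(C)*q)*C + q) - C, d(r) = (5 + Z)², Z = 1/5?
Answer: 24336/5 ≈ 4867.2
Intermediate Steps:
Z = ⅕ ≈ 0.20000
d(r) = 676/25 (d(r) = (5 + ⅕)² = (26/5)² = 676/25)
p(q, C) = q - C + q*C² (p(q, C) = ((C*q)*C + q) - C = (q*C² + q) - C = (q + q*C²) - C = q - C + q*C²)
(-6*d(2))*p(-2, -4) = (-6*676/25)*(-2 - 1*(-4) - 2*(-4)²) = -4056*(-2 + 4 - 2*16)/25 = -4056*(-2 + 4 - 32)/25 = -4056/25*(-30) = 24336/5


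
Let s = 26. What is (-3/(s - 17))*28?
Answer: -28/3 ≈ -9.3333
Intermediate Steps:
(-3/(s - 17))*28 = (-3/(26 - 17))*28 = (-3/9)*28 = ((1/9)*(-3))*28 = -1/3*28 = -28/3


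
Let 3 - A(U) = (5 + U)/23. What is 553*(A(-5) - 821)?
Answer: -452354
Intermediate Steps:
A(U) = 64/23 - U/23 (A(U) = 3 - (5 + U)/23 = 3 - (5/23 + U/23) = 3 + (-5/23 - U/23) = 64/23 - U/23)
553*(A(-5) - 821) = 553*((64/23 - 1/23*(-5)) - 821) = 553*((64/23 + 5/23) - 821) = 553*(3 - 821) = 553*(-818) = -452354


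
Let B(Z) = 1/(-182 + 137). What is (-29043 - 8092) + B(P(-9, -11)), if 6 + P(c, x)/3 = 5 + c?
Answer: -1671076/45 ≈ -37135.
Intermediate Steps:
P(c, x) = -3 + 3*c (P(c, x) = -18 + 3*(5 + c) = -18 + (15 + 3*c) = -3 + 3*c)
B(Z) = -1/45 (B(Z) = 1/(-45) = -1/45)
(-29043 - 8092) + B(P(-9, -11)) = (-29043 - 8092) - 1/45 = -37135 - 1/45 = -1671076/45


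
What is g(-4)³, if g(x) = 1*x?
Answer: -64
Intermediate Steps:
g(x) = x
g(-4)³ = (-4)³ = -64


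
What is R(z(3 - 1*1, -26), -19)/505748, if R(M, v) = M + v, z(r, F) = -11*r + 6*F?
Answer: -197/505748 ≈ -0.00038952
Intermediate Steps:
R(z(3 - 1*1, -26), -19)/505748 = ((-11*(3 - 1*1) + 6*(-26)) - 19)/505748 = ((-11*(3 - 1) - 156) - 19)*(1/505748) = ((-11*2 - 156) - 19)*(1/505748) = ((-22 - 156) - 19)*(1/505748) = (-178 - 19)*(1/505748) = -197*1/505748 = -197/505748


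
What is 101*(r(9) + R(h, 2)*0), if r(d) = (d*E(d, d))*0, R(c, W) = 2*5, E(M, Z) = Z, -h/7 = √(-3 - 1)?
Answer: 0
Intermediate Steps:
h = -14*I (h = -7*√(-3 - 1) = -14*I ≈ -14.0*I)
R(c, W) = 10
r(d) = 0 (r(d) = (d*d)*0 = d²*0 = 0)
101*(r(9) + R(h, 2)*0) = 101*(0 + 10*0) = 101*(0 + 0) = 101*0 = 0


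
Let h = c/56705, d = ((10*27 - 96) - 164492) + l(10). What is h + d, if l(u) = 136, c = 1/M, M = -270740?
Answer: -2520573239529401/15352311700 ≈ -1.6418e+5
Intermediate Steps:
c = -1/270740 (c = 1/(-270740) = -1/270740 ≈ -3.6936e-6)
d = -164182 (d = ((10*27 - 96) - 164492) + 136 = ((270 - 96) - 164492) + 136 = (174 - 164492) + 136 = -164318 + 136 = -164182)
h = -1/15352311700 (h = -1/270740/56705 = -1/270740*1/56705 = -1/15352311700 ≈ -6.5137e-11)
h + d = -1/15352311700 - 164182 = -2520573239529401/15352311700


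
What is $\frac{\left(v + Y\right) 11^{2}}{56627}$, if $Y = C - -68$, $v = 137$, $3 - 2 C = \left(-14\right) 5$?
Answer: $\frac{58443}{113254} \approx 0.51604$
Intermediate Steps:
$C = \frac{73}{2}$ ($C = \frac{3}{2} - \frac{\left(-14\right) 5}{2} = \frac{3}{2} - -35 = \frac{3}{2} + 35 = \frac{73}{2} \approx 36.5$)
$Y = \frac{209}{2}$ ($Y = \frac{73}{2} - -68 = \frac{73}{2} + 68 = \frac{209}{2} \approx 104.5$)
$\frac{\left(v + Y\right) 11^{2}}{56627} = \frac{\left(137 + \frac{209}{2}\right) 11^{2}}{56627} = \frac{483}{2} \cdot 121 \cdot \frac{1}{56627} = \frac{58443}{2} \cdot \frac{1}{56627} = \frac{58443}{113254}$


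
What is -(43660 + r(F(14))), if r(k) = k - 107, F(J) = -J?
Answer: -43539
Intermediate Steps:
r(k) = -107 + k
-(43660 + r(F(14))) = -(43660 + (-107 - 1*14)) = -(43660 + (-107 - 14)) = -(43660 - 121) = -1*43539 = -43539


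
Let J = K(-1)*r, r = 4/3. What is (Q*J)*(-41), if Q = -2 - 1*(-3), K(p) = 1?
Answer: -164/3 ≈ -54.667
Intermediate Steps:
r = 4/3 (r = 4*(⅓) = 4/3 ≈ 1.3333)
J = 4/3 (J = 1*(4/3) = 4/3 ≈ 1.3333)
Q = 1 (Q = -2 + 3 = 1)
(Q*J)*(-41) = (1*(4/3))*(-41) = (4/3)*(-41) = -164/3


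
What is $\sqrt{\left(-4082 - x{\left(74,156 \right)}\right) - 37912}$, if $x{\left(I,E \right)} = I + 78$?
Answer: $i \sqrt{42146} \approx 205.29 i$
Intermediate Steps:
$x{\left(I,E \right)} = 78 + I$
$\sqrt{\left(-4082 - x{\left(74,156 \right)}\right) - 37912} = \sqrt{\left(-4082 - \left(78 + 74\right)\right) - 37912} = \sqrt{\left(-4082 - 152\right) - 37912} = \sqrt{-4234 - 37912} = \sqrt{-42146} = i \sqrt{42146}$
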